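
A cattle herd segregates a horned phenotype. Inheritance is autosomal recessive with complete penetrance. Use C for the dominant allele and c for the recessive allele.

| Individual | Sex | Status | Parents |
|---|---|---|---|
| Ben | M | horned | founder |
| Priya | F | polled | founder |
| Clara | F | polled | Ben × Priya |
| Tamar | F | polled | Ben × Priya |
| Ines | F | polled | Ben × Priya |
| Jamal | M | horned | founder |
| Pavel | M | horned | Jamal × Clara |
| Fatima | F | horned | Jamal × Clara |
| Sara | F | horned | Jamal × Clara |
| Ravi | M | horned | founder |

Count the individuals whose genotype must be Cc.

Obligate heterozygotes: Clara is polled so carries C and received c from Ben (cc), so Clara is Cc; Tamar is polled so carries C and received c from Ben (cc), so Tamar is Cc; Ines is polled so carries C and received c from Ben (cc), so Ines is Cc.
Every other individual is either homozygous by phenotype or has at least one consistent homozygous assignment, so the count is 3.

3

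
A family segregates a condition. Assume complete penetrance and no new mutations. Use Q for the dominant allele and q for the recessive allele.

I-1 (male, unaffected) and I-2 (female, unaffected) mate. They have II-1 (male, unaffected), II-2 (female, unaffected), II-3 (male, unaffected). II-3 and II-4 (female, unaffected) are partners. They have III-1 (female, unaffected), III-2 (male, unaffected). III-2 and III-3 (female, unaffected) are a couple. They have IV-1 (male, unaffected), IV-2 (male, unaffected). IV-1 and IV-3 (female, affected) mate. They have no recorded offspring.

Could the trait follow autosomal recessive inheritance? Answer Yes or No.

A consistent assignment under autosomal recessive exists: I-1 QQ, I-2 QQ, II-1 QQ, II-2 QQ, II-3 QQ, II-4 QQ, III-1 QQ, III-2 QQ, III-3 QQ, IV-1 QQ, IV-2 QQ, IV-3 qq.
In this assignment every recorded phenotype matches its genotype and every non-founder's genotype is obtainable from its parents' genotypes, so the pedigree is consistent.

Yes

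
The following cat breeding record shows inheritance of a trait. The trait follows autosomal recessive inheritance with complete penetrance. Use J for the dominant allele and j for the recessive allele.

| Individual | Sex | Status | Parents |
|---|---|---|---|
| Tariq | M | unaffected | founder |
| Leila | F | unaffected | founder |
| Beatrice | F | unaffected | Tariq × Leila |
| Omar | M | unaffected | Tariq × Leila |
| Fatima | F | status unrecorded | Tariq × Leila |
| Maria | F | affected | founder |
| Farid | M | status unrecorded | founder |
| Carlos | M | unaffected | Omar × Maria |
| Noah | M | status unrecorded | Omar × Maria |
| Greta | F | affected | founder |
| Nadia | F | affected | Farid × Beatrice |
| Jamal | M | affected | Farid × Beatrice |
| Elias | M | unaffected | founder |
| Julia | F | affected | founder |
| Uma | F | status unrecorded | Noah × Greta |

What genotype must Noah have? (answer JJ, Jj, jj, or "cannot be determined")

Noah's phenotype is unrecorded, and no parent or child forces a single allele at both positions; consistent genotype assignments exist with Noah as Jj or jj.

cannot be determined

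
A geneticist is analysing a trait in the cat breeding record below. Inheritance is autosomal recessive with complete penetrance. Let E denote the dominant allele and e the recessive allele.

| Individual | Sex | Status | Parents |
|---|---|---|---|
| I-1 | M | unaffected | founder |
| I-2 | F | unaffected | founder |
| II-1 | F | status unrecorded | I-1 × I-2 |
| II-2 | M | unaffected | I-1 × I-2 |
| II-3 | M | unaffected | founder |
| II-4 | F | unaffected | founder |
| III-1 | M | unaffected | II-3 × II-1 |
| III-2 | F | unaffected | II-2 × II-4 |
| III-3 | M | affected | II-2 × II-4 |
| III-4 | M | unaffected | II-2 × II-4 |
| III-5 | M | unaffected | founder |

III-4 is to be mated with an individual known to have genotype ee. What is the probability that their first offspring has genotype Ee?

II-2 is unaffected so carries E and passed e to III-3 (ee), so II-2 is Ee.
II-4 is unaffected so carries E and passed e to III-3 (ee), so II-4 is Ee.
III-4 is an unaffected offspring of II-2 (Ee) × II-4 (Ee), whose cross gives 1/4 EE : 1/2 Ee : 1/4 ee; conditioning on being unaffected, III-4 is EE with probability 1/3, Ee with probability 2/3.
Summing over parental genotype combinations, P(offspring has genotype Ee) = 1/3·1 + 2/3·1/2 = 2/3.

2/3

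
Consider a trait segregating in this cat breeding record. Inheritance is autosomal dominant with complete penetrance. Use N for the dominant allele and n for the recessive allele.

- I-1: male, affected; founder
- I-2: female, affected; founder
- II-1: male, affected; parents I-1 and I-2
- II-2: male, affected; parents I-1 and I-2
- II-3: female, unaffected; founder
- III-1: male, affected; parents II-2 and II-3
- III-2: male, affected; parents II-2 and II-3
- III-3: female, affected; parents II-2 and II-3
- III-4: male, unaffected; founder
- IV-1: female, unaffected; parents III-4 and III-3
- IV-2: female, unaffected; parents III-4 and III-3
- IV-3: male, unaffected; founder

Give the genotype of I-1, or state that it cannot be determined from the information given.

I-1's phenotype allows NN or Nn, and no parent or child forces a single allele at both positions; consistent genotype assignments exist with I-1 as NN or Nn.

cannot be determined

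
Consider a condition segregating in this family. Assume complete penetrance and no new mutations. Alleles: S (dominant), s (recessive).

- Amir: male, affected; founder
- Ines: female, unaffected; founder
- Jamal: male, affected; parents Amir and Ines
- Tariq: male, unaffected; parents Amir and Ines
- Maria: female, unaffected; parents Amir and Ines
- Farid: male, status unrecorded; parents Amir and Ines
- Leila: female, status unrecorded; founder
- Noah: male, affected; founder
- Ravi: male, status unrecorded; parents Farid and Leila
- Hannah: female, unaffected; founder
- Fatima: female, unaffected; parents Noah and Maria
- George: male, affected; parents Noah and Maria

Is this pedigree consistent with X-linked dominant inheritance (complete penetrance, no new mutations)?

Under X-linked dominant, Jamal (affected, male) cannot arise from Amir (affected) × Ines (unaffected).

No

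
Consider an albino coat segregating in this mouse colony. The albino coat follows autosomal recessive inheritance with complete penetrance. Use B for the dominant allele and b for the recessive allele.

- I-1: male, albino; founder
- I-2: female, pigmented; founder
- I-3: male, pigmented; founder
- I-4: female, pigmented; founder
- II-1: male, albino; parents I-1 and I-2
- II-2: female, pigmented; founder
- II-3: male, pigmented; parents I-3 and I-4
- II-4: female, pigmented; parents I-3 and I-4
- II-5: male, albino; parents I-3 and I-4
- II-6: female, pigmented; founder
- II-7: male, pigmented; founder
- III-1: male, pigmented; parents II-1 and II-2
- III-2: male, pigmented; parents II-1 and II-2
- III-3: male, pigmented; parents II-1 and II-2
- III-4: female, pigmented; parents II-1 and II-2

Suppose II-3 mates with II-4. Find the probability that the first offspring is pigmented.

I-3 is pigmented so carries B and passed b to II-5 (bb), so I-3 is Bb.
I-4 is pigmented so carries B and passed b to II-5 (bb), so I-4 is Bb.
II-3 is a pigmented offspring of I-3 (Bb) × I-4 (Bb), whose cross gives 1/4 BB : 1/2 Bb : 1/4 bb; conditioning on being pigmented, II-3 is BB with probability 1/3, Bb with probability 2/3.
II-4 is a pigmented offspring of I-3 (Bb) × I-4 (Bb), whose cross gives 1/4 BB : 1/2 Bb : 1/4 bb; conditioning on being pigmented, II-4 is BB with probability 1/3, Bb with probability 2/3.
Summing over parental genotype combinations, P(offspring is pigmented) = 1/9·1 + 2/9·1 + 2/9·1 + 4/9·3/4 = 8/9.

8/9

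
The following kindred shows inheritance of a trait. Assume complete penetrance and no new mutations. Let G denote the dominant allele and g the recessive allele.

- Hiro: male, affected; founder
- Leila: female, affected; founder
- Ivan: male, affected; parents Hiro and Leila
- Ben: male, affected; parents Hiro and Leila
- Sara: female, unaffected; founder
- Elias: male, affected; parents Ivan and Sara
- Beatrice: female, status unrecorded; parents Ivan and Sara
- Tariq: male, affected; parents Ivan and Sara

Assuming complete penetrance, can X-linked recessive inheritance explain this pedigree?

A consistent assignment under X-linked recessive exists: Hiro X^g Y, Leila X^g X^g, Ivan X^g Y, Ben X^g Y, Sara X^G X^g, Elias X^g Y, Beatrice X^G X^g, Tariq X^g Y.
In this assignment every recorded phenotype matches its genotype and every non-founder's genotype is obtainable from its parents' genotypes, so the pedigree is consistent.

Yes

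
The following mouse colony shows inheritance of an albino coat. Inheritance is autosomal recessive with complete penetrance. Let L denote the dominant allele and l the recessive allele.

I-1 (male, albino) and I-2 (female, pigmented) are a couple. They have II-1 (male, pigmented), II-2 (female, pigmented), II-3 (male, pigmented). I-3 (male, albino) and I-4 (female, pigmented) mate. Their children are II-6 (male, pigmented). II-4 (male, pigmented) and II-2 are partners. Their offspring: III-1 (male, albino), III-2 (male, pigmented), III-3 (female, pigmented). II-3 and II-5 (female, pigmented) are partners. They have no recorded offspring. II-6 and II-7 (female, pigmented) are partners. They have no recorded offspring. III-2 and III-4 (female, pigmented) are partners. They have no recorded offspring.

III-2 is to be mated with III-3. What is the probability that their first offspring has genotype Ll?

4/9

II-4 is pigmented so carries L and passed l to III-1 (ll), so II-4 is Ll.
II-2 is pigmented so carries L and received l from I-1 (ll), so II-2 is Ll.
III-2 is a pigmented offspring of II-4 (Ll) × II-2 (Ll), whose cross gives 1/4 LL : 1/2 Ll : 1/4 ll; conditioning on being pigmented, III-2 is LL with probability 1/3, Ll with probability 2/3.
III-3 is a pigmented offspring of II-4 (Ll) × II-2 (Ll), whose cross gives 1/4 LL : 1/2 Ll : 1/4 ll; conditioning on being pigmented, III-3 is LL with probability 1/3, Ll with probability 2/3.
Summing over parental genotype combinations, P(offspring has genotype Ll) = 2/9·1/2 + 2/9·1/2 + 4/9·1/2 = 4/9.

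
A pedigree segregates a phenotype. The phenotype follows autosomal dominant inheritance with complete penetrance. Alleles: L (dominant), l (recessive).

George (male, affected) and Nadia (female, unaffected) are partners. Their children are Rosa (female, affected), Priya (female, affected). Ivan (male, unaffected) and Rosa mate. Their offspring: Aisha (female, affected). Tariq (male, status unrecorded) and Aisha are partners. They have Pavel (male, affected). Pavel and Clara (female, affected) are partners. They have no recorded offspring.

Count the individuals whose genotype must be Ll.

Obligate heterozygotes: Rosa is affected so carries L and received l from Nadia (ll), so Rosa is Ll; Priya is affected so carries L and received l from Nadia (ll), so Priya is Ll; Aisha is affected so carries L and received l from Ivan (ll), so Aisha is Ll.
Every other individual is either homozygous by phenotype or has at least one consistent homozygous assignment, so the count is 3.

3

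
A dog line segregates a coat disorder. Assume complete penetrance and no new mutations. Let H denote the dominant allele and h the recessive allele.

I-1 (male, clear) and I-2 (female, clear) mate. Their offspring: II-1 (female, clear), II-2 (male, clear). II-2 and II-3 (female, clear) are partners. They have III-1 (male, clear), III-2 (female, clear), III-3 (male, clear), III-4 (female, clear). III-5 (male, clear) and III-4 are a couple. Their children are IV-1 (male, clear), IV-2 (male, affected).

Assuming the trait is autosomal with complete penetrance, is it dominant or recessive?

III-5 and III-4 are both clear yet have an affected child IV-2. Under dominance, an affected child requires at least one affected parent, so the trait cannot be dominant.

recessive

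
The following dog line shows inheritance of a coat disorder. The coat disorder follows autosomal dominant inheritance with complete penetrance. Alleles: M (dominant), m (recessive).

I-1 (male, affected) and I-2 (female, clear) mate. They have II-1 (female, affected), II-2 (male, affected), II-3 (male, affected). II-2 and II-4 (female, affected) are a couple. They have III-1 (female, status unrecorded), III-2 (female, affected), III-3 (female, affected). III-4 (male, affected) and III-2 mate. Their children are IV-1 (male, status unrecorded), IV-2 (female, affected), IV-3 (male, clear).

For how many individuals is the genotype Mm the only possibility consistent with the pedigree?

Obligate heterozygotes: II-1 is affected so carries M and received m from I-2 (mm), so II-1 is Mm; II-2 is affected so carries M and received m from I-2 (mm), so II-2 is Mm; II-3 is affected so carries M and received m from I-2 (mm), so II-3 is Mm; III-2 is affected so carries M and passed m to IV-3 (mm), so III-2 is Mm; III-4 is affected so carries M and passed m to IV-3 (mm), so III-4 is Mm.
Every other individual is either homozygous by phenotype or has at least one consistent homozygous assignment, so the count is 5.

5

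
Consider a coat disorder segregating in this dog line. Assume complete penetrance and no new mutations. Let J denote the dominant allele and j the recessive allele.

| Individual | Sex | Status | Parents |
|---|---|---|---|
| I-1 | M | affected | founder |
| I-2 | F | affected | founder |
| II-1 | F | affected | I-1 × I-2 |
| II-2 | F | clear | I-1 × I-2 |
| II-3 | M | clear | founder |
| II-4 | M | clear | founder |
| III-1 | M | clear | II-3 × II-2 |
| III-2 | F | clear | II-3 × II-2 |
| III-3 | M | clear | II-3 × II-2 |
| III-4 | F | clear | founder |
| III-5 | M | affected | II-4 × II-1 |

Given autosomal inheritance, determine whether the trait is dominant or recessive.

I-1 and I-2 are both affected yet have a clear child II-2. Under a recessive model two affected parents are homozygous and every child would be affected, so the trait cannot be recessive.

dominant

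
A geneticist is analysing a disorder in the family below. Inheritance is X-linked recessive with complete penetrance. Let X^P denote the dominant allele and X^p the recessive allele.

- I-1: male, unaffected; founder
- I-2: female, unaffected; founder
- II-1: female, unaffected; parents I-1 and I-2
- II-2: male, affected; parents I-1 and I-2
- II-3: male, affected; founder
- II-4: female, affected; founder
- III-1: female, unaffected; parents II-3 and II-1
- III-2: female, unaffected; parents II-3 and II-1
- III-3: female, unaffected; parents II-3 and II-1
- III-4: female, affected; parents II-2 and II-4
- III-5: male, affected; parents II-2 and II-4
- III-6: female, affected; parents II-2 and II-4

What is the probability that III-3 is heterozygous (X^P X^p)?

III-3 is unaffected so carries P and received p from II-3 (X^p Y), so III-3 is X^P X^p, giving P(X^P X^p) = 1.

1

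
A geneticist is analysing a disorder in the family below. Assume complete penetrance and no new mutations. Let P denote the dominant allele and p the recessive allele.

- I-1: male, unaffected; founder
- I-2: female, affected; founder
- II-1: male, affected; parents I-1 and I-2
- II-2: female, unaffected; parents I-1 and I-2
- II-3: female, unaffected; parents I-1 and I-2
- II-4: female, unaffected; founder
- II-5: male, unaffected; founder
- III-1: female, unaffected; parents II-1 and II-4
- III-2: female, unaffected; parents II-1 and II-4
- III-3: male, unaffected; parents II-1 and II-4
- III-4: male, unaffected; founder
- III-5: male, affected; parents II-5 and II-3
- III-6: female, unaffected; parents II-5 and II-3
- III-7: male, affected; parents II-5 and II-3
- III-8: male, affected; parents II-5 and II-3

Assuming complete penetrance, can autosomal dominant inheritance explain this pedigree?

No

Under autosomal dominant, III-5 (affected, male) cannot arise from II-5 (unaffected) × II-3 (unaffected).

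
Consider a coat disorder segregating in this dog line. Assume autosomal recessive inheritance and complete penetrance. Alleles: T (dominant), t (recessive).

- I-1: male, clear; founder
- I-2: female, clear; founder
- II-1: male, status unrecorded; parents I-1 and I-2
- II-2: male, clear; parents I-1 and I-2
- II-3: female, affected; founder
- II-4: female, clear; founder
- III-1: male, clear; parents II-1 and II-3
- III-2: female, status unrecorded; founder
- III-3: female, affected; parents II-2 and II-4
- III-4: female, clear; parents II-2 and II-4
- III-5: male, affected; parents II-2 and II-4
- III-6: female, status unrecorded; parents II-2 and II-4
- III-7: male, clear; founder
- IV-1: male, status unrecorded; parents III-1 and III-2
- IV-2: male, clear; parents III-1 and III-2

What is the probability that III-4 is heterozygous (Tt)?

II-2 is clear so carries T and passed t to III-3 (tt), so II-2 is Tt.
II-4 is clear so carries T and passed t to III-3 (tt), so II-4 is Tt.
Their cross gives offspring ratios 1/4 TT : 1/2 Tt : 1/4 tt. Conditioning on III-4 being clear, P(Tt) = 1/2 / 3/4 = 2/3.

2/3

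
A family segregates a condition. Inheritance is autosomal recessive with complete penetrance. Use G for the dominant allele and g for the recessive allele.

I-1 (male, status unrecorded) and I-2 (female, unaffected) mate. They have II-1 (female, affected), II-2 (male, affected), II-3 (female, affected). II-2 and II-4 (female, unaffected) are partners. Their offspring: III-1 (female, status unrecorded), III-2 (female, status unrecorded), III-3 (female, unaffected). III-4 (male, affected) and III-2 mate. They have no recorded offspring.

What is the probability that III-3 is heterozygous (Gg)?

III-3 is unaffected so carries G and received g from II-2 (gg), so III-3 is Gg, giving P(Gg) = 1.

1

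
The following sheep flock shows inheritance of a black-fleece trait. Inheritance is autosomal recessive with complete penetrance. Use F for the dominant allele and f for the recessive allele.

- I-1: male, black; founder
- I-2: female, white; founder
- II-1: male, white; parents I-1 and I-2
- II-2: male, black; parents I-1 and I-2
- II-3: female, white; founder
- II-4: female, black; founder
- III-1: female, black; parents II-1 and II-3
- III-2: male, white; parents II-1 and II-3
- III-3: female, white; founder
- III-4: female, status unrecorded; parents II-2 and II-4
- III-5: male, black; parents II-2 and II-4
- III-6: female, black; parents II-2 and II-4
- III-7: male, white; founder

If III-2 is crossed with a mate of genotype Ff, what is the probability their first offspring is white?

5/6

II-1 is white so carries F and received f from I-1 (ff), so II-1 is Ff.
II-3 is white so carries F and passed f to III-1 (ff), so II-3 is Ff.
III-2 is a white offspring of II-1 (Ff) × II-3 (Ff), whose cross gives 1/4 FF : 1/2 Ff : 1/4 ff; conditioning on being white, III-2 is FF with probability 1/3, Ff with probability 2/3.
Summing over parental genotype combinations, P(offspring is white) = 1/3·1 + 2/3·3/4 = 5/6.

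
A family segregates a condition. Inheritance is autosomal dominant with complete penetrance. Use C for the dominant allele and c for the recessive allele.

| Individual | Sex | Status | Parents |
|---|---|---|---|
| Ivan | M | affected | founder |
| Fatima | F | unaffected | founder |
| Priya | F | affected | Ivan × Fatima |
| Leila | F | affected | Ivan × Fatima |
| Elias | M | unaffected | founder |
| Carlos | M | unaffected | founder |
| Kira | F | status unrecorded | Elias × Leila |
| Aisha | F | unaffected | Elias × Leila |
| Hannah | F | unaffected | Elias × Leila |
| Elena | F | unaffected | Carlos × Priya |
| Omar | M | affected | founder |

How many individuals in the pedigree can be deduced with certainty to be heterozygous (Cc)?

Obligate heterozygotes: Priya is affected so carries C and received c from Fatima (cc), so Priya is Cc; Leila is affected so carries C and received c from Fatima (cc), so Leila is Cc.
Every other individual is either homozygous by phenotype or has at least one consistent homozygous assignment, so the count is 2.

2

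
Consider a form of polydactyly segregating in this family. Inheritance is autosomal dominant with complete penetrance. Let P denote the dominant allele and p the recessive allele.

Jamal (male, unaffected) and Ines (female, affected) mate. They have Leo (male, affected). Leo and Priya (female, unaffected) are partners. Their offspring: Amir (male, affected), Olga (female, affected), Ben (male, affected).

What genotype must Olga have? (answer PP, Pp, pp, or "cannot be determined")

From phenotype alone, Olga is PP or Pp.
Olga is affected so carries P and received p from Priya (pp), so Olga is Pp.

Pp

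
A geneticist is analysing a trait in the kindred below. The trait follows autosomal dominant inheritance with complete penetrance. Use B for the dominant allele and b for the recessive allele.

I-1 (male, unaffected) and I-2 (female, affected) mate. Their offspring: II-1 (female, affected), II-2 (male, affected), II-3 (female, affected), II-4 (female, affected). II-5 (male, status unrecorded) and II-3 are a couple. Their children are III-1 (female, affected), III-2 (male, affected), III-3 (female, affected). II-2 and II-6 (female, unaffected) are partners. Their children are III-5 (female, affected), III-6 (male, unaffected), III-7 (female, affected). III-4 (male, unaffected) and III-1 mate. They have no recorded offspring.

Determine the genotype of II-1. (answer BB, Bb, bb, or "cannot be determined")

Bb

From phenotype alone, II-1 is BB or Bb.
II-1 is affected so carries B and received b from I-1 (bb), so II-1 is Bb.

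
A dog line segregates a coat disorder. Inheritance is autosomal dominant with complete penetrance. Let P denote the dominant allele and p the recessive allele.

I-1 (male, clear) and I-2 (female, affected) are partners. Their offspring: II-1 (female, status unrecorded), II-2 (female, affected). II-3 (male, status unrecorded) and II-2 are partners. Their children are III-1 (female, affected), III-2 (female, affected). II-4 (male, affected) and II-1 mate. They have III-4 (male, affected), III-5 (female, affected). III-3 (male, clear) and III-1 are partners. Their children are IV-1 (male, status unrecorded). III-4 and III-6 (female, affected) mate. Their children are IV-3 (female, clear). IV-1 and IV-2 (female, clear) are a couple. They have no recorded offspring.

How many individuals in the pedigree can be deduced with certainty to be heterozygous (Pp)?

Obligate heterozygotes: II-2 is affected so carries P and received p from I-1 (pp), so II-2 is Pp; III-4 is affected so carries P and passed p to IV-3 (pp), so III-4 is Pp; III-6 is affected so carries P and passed p to IV-3 (pp), so III-6 is Pp.
Every other individual is either homozygous by phenotype or has at least one consistent homozygous assignment, so the count is 3.

3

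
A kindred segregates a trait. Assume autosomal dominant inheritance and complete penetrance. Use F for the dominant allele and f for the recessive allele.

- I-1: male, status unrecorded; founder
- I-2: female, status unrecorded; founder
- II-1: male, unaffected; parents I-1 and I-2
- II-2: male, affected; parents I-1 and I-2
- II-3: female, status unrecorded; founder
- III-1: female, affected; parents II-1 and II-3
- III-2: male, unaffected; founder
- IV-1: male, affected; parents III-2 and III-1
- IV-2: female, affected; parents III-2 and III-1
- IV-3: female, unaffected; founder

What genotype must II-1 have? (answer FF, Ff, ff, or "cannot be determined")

II-1 is unaffected, so II-1 is ff.

ff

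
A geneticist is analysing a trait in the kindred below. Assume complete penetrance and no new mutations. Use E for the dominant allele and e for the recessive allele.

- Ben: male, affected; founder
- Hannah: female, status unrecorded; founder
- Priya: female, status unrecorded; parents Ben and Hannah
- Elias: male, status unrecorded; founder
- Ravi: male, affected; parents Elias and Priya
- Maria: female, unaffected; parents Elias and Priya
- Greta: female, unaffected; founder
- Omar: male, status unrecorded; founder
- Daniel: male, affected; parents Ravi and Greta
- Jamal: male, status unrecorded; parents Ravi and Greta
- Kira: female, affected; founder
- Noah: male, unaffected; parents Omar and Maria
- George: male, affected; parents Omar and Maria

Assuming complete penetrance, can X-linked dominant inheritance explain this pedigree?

No

Under X-linked dominant, Daniel (affected, male) cannot arise from Ravi (affected) × Greta (unaffected).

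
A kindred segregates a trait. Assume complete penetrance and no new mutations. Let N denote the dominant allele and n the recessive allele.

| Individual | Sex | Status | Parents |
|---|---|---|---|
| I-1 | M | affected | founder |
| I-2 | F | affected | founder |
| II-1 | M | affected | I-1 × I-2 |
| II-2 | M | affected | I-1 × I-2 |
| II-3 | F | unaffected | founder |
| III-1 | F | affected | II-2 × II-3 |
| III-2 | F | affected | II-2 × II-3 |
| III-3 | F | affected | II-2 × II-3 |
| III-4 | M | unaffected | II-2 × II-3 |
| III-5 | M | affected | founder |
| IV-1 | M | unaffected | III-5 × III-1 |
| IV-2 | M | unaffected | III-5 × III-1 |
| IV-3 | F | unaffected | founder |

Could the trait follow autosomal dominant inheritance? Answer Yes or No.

A consistent assignment under autosomal dominant exists: I-1 NN, I-2 Nn, II-1 NN, II-2 Nn, II-3 nn, III-1 Nn, III-2 Nn, III-3 Nn, III-4 nn, III-5 Nn, IV-1 nn, IV-2 nn, IV-3 nn.
In this assignment every recorded phenotype matches its genotype and every non-founder's genotype is obtainable from its parents' genotypes, so the pedigree is consistent.

Yes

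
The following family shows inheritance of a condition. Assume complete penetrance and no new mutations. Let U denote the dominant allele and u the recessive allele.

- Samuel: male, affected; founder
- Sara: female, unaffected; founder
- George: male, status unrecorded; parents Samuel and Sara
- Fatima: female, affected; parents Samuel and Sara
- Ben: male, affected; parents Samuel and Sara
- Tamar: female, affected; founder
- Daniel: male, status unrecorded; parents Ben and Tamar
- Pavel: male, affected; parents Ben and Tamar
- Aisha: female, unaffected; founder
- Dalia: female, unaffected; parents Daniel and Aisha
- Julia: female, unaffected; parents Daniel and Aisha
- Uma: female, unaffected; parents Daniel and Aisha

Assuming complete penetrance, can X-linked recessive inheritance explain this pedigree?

Yes

A consistent assignment under X-linked recessive exists: Samuel X^u Y, Sara X^U X^u, George X^U Y, Fatima X^u X^u, Ben X^u Y, Tamar X^u X^u, Daniel X^u Y, Pavel X^u Y, Aisha X^U X^U, Dalia X^U X^u, Julia X^U X^u, Uma X^U X^u.
In this assignment every recorded phenotype matches its genotype and every non-founder's genotype is obtainable from its parents' genotypes, so the pedigree is consistent.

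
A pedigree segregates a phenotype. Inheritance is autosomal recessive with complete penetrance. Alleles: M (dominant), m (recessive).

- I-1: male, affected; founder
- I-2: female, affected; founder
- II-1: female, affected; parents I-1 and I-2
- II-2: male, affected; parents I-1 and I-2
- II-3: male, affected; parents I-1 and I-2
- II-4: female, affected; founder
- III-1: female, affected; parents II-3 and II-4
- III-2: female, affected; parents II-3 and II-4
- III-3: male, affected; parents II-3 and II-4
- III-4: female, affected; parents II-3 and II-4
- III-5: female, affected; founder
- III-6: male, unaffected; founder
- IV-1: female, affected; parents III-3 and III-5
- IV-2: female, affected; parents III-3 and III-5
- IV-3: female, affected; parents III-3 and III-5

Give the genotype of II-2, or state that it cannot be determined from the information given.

II-2 is affected, so II-2 is mm.

mm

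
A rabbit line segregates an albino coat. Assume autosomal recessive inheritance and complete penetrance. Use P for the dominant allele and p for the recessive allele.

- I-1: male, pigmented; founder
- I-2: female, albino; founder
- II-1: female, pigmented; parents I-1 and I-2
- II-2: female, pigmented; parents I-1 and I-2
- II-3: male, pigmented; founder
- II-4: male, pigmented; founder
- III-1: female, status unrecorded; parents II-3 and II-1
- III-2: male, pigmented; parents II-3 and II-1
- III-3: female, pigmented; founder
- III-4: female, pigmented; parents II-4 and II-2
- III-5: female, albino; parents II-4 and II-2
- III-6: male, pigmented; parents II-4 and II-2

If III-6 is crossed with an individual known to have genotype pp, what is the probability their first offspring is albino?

II-4 is pigmented so carries P and passed p to III-5 (pp), so II-4 is Pp.
II-2 is pigmented so carries P and received p from I-2 (pp), so II-2 is Pp.
III-6 is a pigmented offspring of II-4 (Pp) × II-2 (Pp), whose cross gives 1/4 PP : 1/2 Pp : 1/4 pp; conditioning on being pigmented, III-6 is PP with probability 1/3, Pp with probability 2/3.
Summing over parental genotype combinations, P(offspring is albino) = 2/3·1/2 = 1/3.

1/3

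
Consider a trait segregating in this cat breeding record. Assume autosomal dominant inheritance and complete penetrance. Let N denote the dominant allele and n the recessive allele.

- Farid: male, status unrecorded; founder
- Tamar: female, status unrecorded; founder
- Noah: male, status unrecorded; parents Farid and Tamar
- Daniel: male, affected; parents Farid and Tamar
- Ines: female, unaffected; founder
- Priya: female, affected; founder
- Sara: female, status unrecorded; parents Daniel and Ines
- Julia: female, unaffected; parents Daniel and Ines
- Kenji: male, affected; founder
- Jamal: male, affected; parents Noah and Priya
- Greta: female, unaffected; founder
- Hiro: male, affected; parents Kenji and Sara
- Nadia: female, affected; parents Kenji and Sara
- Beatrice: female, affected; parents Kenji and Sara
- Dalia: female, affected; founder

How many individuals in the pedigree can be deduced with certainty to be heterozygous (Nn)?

Obligate heterozygotes: Daniel is affected so carries N and passed n to Julia (nn), so Daniel is Nn.
Every other individual is either homozygous by phenotype or has at least one consistent homozygous assignment, so the count is 1.

1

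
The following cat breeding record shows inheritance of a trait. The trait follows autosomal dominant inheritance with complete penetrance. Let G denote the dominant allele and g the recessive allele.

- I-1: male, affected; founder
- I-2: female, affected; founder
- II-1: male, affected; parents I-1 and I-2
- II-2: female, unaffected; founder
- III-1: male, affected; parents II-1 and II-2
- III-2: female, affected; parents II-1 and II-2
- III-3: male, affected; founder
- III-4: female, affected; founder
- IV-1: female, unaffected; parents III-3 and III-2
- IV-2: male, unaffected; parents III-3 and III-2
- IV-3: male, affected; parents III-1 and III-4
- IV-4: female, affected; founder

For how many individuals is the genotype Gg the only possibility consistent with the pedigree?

3

Obligate heterozygotes: III-1 is affected so carries G and received g from II-2 (gg), so III-1 is Gg; III-2 is affected so carries G and received g from II-2 (gg), so III-2 is Gg; III-3 is affected so carries G and passed g to IV-1 (gg), so III-3 is Gg.
Every other individual is either homozygous by phenotype or has at least one consistent homozygous assignment, so the count is 3.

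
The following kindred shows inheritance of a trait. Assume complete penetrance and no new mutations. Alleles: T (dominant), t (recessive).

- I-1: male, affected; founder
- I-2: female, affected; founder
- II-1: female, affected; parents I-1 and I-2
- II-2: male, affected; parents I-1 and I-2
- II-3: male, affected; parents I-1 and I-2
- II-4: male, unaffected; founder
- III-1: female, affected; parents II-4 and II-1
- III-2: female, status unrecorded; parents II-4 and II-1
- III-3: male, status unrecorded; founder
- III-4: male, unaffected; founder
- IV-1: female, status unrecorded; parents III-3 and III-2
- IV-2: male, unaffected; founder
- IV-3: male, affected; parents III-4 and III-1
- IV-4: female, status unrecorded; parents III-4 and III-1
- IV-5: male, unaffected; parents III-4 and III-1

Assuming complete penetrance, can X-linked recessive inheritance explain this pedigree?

Under X-linked recessive, III-1 (affected, female) cannot arise from II-4 (unaffected) × II-1 (affected).

No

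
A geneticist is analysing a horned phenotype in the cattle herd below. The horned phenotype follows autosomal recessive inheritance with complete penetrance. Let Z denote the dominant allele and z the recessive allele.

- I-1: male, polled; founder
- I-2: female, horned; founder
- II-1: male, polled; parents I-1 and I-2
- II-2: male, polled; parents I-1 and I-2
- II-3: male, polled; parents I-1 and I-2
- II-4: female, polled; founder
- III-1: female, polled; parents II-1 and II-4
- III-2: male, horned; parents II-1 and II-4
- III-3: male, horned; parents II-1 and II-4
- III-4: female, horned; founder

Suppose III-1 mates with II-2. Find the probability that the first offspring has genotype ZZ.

1/3

II-1 is polled so carries Z and received z from I-2 (zz), so II-1 is Zz.
II-4 is polled so carries Z and passed z to III-2 (zz), so II-4 is Zz.
III-1 is a polled offspring of II-1 (Zz) × II-4 (Zz), whose cross gives 1/4 ZZ : 1/2 Zz : 1/4 zz; conditioning on being polled, III-1 is ZZ with probability 1/3, Zz with probability 2/3.
II-2 is polled so carries Z and received z from I-2 (zz), so II-2 is Zz.
Summing over parental genotype combinations, P(offspring has genotype ZZ) = 1/3·1/2 + 2/3·1/4 = 1/3.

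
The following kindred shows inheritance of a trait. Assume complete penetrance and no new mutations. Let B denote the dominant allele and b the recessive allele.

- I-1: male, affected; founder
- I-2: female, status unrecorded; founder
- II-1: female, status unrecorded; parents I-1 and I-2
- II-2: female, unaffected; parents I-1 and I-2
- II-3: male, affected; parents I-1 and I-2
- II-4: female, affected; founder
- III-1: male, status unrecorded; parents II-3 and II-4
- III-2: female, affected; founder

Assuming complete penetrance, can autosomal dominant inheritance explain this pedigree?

Yes

A consistent assignment under autosomal dominant exists: I-1 Bb, I-2 Bb, II-1 BB, II-2 bb, II-3 BB, II-4 BB, III-1 BB, III-2 BB.
In this assignment every recorded phenotype matches its genotype and every non-founder's genotype is obtainable from its parents' genotypes, so the pedigree is consistent.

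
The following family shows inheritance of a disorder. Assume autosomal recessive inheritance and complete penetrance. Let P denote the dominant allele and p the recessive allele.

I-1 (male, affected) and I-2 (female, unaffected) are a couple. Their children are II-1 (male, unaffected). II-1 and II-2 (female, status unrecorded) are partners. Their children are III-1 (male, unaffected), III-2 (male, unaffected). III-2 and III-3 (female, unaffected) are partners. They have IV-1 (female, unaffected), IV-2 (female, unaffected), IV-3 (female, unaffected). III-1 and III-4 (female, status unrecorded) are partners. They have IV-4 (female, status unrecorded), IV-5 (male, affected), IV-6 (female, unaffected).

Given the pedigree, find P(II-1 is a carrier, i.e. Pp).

1

II-1 is unaffected so carries P and received p from I-1 (pp), so II-1 is Pp, giving P(Pp) = 1.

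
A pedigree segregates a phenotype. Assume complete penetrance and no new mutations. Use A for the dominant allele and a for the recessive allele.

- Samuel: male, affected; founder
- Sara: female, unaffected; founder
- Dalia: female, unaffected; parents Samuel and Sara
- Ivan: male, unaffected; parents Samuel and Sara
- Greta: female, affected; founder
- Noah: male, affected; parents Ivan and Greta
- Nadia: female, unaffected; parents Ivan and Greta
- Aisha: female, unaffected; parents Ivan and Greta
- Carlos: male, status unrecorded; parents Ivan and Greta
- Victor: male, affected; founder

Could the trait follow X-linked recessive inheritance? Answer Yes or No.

A consistent assignment under X-linked recessive exists: Samuel X^a Y, Sara X^A X^A, Dalia X^A X^a, Ivan X^A Y, Greta X^a X^a, Noah X^a Y, Nadia X^A X^a, Aisha X^A X^a, Carlos X^a Y, Victor X^a Y.
In this assignment every recorded phenotype matches its genotype and every non-founder's genotype is obtainable from its parents' genotypes, so the pedigree is consistent.

Yes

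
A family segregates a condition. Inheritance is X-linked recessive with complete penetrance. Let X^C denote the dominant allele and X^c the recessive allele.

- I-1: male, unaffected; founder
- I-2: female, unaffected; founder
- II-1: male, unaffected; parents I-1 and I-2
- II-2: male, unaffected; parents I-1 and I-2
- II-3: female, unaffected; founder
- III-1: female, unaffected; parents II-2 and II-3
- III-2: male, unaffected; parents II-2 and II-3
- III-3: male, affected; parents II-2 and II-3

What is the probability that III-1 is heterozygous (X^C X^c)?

II-2 is unaffected, so II-2 is X^C Y.
II-3 is unaffected so carries C and passed c to III-3 (X^c Y), so II-3 is X^C X^c.
Their cross gives offspring ratios 1/2 X^C X^C : 1/2 X^C X^c. Conditioning on III-1 being unaffected, P(X^C X^c) = 1/2 / 1 = 1/2.

1/2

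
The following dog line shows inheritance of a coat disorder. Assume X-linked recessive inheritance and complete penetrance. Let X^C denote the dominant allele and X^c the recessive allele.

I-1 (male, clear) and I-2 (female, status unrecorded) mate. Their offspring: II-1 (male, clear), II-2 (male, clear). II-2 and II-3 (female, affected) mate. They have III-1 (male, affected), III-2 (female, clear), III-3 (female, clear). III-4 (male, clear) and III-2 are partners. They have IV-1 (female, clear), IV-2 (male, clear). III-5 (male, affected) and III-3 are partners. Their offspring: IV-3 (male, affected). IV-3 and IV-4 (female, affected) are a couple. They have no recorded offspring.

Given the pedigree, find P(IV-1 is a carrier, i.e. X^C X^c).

1/2

III-4 is clear, so III-4 is X^C Y.
III-2 is clear so carries C and received c from II-3 (X^c X^c), so III-2 is X^C X^c.
Their cross gives offspring ratios 1/2 X^C X^C : 1/2 X^C X^c. Conditioning on IV-1 being clear, P(X^C X^c) = 1/2 / 1 = 1/2.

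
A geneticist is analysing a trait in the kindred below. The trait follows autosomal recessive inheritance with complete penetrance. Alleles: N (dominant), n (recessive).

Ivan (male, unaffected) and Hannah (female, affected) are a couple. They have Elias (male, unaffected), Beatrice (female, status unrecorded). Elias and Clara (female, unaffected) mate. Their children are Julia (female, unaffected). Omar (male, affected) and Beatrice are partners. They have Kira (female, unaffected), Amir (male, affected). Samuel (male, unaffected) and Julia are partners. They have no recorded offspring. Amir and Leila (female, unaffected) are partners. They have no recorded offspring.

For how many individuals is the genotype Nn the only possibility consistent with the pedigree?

3

Obligate heterozygotes: Elias is unaffected so carries N and received n from Hannah (nn), so Elias is Nn; Beatrice passed N to Kira (Nn, whose n came from Omar) and received n from Hannah (nn), so Beatrice is Nn; Kira is unaffected so carries N and received n from Omar (nn), so Kira is Nn.
Every other individual is either homozygous by phenotype or has at least one consistent homozygous assignment, so the count is 3.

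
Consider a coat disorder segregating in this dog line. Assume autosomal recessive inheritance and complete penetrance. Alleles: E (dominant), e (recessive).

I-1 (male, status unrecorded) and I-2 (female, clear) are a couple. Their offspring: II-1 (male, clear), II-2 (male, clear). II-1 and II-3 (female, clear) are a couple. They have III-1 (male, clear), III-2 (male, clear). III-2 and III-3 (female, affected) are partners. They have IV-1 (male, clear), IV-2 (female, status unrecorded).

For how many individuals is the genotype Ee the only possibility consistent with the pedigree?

1

Obligate heterozygotes: IV-1 is clear so carries E and received e from III-3 (ee), so IV-1 is Ee.
Every other individual is either homozygous by phenotype or has at least one consistent homozygous assignment, so the count is 1.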